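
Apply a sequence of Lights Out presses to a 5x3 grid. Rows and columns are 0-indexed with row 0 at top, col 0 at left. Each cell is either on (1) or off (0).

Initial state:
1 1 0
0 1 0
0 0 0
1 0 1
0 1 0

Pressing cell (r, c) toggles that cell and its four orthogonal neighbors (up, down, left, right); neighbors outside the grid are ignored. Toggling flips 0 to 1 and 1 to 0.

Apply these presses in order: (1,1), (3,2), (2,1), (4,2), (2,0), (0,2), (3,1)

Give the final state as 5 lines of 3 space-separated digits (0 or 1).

After press 1 at (1,1):
1 0 0
1 0 1
0 1 0
1 0 1
0 1 0

After press 2 at (3,2):
1 0 0
1 0 1
0 1 1
1 1 0
0 1 1

After press 3 at (2,1):
1 0 0
1 1 1
1 0 0
1 0 0
0 1 1

After press 4 at (4,2):
1 0 0
1 1 1
1 0 0
1 0 1
0 0 0

After press 5 at (2,0):
1 0 0
0 1 1
0 1 0
0 0 1
0 0 0

After press 6 at (0,2):
1 1 1
0 1 0
0 1 0
0 0 1
0 0 0

After press 7 at (3,1):
1 1 1
0 1 0
0 0 0
1 1 0
0 1 0

Answer: 1 1 1
0 1 0
0 0 0
1 1 0
0 1 0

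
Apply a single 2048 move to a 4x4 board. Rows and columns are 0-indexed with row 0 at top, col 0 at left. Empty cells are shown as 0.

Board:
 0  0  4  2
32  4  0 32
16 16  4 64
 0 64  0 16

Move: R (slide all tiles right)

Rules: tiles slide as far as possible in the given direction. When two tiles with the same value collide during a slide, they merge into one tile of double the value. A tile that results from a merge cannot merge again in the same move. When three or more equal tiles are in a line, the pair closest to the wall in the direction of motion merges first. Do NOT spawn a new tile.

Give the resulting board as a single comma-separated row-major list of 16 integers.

Slide right:
row 0: [0, 0, 4, 2] -> [0, 0, 4, 2]
row 1: [32, 4, 0, 32] -> [0, 32, 4, 32]
row 2: [16, 16, 4, 64] -> [0, 32, 4, 64]
row 3: [0, 64, 0, 16] -> [0, 0, 64, 16]

Answer: 0, 0, 4, 2, 0, 32, 4, 32, 0, 32, 4, 64, 0, 0, 64, 16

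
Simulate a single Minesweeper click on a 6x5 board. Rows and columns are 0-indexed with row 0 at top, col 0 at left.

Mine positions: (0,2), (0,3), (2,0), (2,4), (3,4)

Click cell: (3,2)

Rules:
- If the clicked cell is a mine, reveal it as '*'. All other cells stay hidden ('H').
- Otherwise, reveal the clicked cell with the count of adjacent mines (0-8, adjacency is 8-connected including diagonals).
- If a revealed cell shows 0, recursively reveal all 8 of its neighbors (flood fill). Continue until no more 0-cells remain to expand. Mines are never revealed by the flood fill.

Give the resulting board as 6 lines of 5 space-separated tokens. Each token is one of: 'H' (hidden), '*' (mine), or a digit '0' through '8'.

H H H H H
H 2 2 3 H
H 1 0 2 H
1 1 0 2 H
0 0 0 1 1
0 0 0 0 0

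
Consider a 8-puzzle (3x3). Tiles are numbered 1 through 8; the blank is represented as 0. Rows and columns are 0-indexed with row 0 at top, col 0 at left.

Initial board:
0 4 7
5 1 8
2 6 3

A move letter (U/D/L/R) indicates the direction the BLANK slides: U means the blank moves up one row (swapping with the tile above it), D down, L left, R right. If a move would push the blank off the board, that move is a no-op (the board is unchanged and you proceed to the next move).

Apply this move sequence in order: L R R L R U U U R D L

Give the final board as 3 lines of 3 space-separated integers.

Answer: 4 7 8
5 0 1
2 6 3

Derivation:
After move 1 (L):
0 4 7
5 1 8
2 6 3

After move 2 (R):
4 0 7
5 1 8
2 6 3

After move 3 (R):
4 7 0
5 1 8
2 6 3

After move 4 (L):
4 0 7
5 1 8
2 6 3

After move 5 (R):
4 7 0
5 1 8
2 6 3

After move 6 (U):
4 7 0
5 1 8
2 6 3

After move 7 (U):
4 7 0
5 1 8
2 6 3

After move 8 (U):
4 7 0
5 1 8
2 6 3

After move 9 (R):
4 7 0
5 1 8
2 6 3

After move 10 (D):
4 7 8
5 1 0
2 6 3

After move 11 (L):
4 7 8
5 0 1
2 6 3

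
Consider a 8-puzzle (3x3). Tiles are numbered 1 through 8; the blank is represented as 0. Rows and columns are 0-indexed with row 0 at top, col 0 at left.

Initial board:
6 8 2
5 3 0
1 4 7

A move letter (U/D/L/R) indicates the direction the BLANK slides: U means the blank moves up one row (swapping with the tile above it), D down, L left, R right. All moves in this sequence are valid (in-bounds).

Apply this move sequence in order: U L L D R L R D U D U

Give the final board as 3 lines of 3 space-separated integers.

Answer: 5 6 8
3 0 2
1 4 7

Derivation:
After move 1 (U):
6 8 0
5 3 2
1 4 7

After move 2 (L):
6 0 8
5 3 2
1 4 7

After move 3 (L):
0 6 8
5 3 2
1 4 7

After move 4 (D):
5 6 8
0 3 2
1 4 7

After move 5 (R):
5 6 8
3 0 2
1 4 7

After move 6 (L):
5 6 8
0 3 2
1 4 7

After move 7 (R):
5 6 8
3 0 2
1 4 7

After move 8 (D):
5 6 8
3 4 2
1 0 7

After move 9 (U):
5 6 8
3 0 2
1 4 7

After move 10 (D):
5 6 8
3 4 2
1 0 7

After move 11 (U):
5 6 8
3 0 2
1 4 7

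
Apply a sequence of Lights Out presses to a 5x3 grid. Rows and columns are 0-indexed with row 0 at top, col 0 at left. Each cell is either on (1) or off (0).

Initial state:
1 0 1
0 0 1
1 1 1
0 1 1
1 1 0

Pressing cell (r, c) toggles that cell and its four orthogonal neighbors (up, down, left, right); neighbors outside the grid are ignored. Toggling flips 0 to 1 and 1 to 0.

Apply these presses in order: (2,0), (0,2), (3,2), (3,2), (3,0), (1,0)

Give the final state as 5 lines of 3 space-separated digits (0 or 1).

After press 1 at (2,0):
1 0 1
1 0 1
0 0 1
1 1 1
1 1 0

After press 2 at (0,2):
1 1 0
1 0 0
0 0 1
1 1 1
1 1 0

After press 3 at (3,2):
1 1 0
1 0 0
0 0 0
1 0 0
1 1 1

After press 4 at (3,2):
1 1 0
1 0 0
0 0 1
1 1 1
1 1 0

After press 5 at (3,0):
1 1 0
1 0 0
1 0 1
0 0 1
0 1 0

After press 6 at (1,0):
0 1 0
0 1 0
0 0 1
0 0 1
0 1 0

Answer: 0 1 0
0 1 0
0 0 1
0 0 1
0 1 0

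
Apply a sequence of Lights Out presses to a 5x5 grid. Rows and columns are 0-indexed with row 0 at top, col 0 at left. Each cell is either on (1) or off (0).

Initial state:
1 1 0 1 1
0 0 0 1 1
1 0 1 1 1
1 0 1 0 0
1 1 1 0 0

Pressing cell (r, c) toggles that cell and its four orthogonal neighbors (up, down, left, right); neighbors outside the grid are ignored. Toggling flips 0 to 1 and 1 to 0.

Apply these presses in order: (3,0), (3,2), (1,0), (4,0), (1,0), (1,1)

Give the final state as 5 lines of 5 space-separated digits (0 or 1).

Answer: 1 0 0 1 1
1 1 1 1 1
0 1 0 1 1
1 0 0 1 0
1 0 0 0 0

Derivation:
After press 1 at (3,0):
1 1 0 1 1
0 0 0 1 1
0 0 1 1 1
0 1 1 0 0
0 1 1 0 0

After press 2 at (3,2):
1 1 0 1 1
0 0 0 1 1
0 0 0 1 1
0 0 0 1 0
0 1 0 0 0

After press 3 at (1,0):
0 1 0 1 1
1 1 0 1 1
1 0 0 1 1
0 0 0 1 0
0 1 0 0 0

After press 4 at (4,0):
0 1 0 1 1
1 1 0 1 1
1 0 0 1 1
1 0 0 1 0
1 0 0 0 0

After press 5 at (1,0):
1 1 0 1 1
0 0 0 1 1
0 0 0 1 1
1 0 0 1 0
1 0 0 0 0

After press 6 at (1,1):
1 0 0 1 1
1 1 1 1 1
0 1 0 1 1
1 0 0 1 0
1 0 0 0 0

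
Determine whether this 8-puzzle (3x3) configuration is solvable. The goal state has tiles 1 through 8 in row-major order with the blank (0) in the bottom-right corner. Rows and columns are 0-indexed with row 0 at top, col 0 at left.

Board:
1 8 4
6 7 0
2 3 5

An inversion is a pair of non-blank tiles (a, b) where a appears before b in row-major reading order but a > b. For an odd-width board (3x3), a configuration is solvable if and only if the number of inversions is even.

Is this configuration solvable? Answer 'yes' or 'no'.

Inversions (pairs i<j in row-major order where tile[i] > tile[j] > 0): 14
14 is even, so the puzzle is solvable.

Answer: yes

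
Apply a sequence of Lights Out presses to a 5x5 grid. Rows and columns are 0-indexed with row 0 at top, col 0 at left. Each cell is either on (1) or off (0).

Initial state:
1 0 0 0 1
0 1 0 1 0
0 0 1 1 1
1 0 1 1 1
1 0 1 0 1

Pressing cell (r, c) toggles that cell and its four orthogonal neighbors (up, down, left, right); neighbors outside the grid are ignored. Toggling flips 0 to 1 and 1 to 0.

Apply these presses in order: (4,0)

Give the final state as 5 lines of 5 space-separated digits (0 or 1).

After press 1 at (4,0):
1 0 0 0 1
0 1 0 1 0
0 0 1 1 1
0 0 1 1 1
0 1 1 0 1

Answer: 1 0 0 0 1
0 1 0 1 0
0 0 1 1 1
0 0 1 1 1
0 1 1 0 1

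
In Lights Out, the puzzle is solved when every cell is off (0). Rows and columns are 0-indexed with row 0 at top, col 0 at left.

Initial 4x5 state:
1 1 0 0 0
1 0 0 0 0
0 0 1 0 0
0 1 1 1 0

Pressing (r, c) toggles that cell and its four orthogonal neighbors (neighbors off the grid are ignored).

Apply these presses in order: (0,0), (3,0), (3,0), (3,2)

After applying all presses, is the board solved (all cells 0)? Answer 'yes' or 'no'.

After press 1 at (0,0):
0 0 0 0 0
0 0 0 0 0
0 0 1 0 0
0 1 1 1 0

After press 2 at (3,0):
0 0 0 0 0
0 0 0 0 0
1 0 1 0 0
1 0 1 1 0

After press 3 at (3,0):
0 0 0 0 0
0 0 0 0 0
0 0 1 0 0
0 1 1 1 0

After press 4 at (3,2):
0 0 0 0 0
0 0 0 0 0
0 0 0 0 0
0 0 0 0 0

Lights still on: 0

Answer: yes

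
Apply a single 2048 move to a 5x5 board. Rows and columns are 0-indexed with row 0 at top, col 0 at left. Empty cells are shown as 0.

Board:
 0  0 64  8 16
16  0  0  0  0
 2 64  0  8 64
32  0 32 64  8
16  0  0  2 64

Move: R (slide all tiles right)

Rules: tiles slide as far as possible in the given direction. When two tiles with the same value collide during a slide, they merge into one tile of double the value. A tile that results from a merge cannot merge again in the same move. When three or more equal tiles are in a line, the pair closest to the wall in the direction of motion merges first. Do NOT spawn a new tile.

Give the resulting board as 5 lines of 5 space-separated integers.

Answer:  0  0 64  8 16
 0  0  0  0 16
 0  2 64  8 64
 0  0 64 64  8
 0  0 16  2 64

Derivation:
Slide right:
row 0: [0, 0, 64, 8, 16] -> [0, 0, 64, 8, 16]
row 1: [16, 0, 0, 0, 0] -> [0, 0, 0, 0, 16]
row 2: [2, 64, 0, 8, 64] -> [0, 2, 64, 8, 64]
row 3: [32, 0, 32, 64, 8] -> [0, 0, 64, 64, 8]
row 4: [16, 0, 0, 2, 64] -> [0, 0, 16, 2, 64]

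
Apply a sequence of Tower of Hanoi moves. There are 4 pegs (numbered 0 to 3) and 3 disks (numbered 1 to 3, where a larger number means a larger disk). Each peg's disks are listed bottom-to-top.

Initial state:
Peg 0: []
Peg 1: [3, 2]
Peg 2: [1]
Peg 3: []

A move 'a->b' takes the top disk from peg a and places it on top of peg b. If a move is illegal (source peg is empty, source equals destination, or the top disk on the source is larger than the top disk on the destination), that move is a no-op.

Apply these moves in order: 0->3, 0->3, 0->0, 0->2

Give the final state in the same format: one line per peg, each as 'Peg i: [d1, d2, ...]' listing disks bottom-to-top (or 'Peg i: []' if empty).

After move 1 (0->3):
Peg 0: []
Peg 1: [3, 2]
Peg 2: [1]
Peg 3: []

After move 2 (0->3):
Peg 0: []
Peg 1: [3, 2]
Peg 2: [1]
Peg 3: []

After move 3 (0->0):
Peg 0: []
Peg 1: [3, 2]
Peg 2: [1]
Peg 3: []

After move 4 (0->2):
Peg 0: []
Peg 1: [3, 2]
Peg 2: [1]
Peg 3: []

Answer: Peg 0: []
Peg 1: [3, 2]
Peg 2: [1]
Peg 3: []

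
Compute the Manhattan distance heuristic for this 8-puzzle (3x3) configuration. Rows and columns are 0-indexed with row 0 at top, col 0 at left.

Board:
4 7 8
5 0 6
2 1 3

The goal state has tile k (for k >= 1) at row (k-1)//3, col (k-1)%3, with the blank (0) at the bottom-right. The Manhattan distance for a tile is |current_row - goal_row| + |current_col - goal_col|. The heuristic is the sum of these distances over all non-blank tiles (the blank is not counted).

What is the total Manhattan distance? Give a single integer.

Tile 4: (0,0)->(1,0) = 1
Tile 7: (0,1)->(2,0) = 3
Tile 8: (0,2)->(2,1) = 3
Tile 5: (1,0)->(1,1) = 1
Tile 6: (1,2)->(1,2) = 0
Tile 2: (2,0)->(0,1) = 3
Tile 1: (2,1)->(0,0) = 3
Tile 3: (2,2)->(0,2) = 2
Sum: 1 + 3 + 3 + 1 + 0 + 3 + 3 + 2 = 16

Answer: 16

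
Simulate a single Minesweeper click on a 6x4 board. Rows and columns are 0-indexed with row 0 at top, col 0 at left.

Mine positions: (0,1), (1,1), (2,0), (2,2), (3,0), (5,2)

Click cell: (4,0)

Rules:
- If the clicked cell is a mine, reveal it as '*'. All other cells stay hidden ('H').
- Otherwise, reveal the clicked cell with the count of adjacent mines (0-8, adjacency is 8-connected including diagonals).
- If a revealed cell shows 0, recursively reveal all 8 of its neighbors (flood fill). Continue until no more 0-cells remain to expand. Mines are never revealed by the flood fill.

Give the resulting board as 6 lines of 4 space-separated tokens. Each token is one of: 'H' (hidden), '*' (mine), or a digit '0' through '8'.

H H H H
H H H H
H H H H
H H H H
1 H H H
H H H H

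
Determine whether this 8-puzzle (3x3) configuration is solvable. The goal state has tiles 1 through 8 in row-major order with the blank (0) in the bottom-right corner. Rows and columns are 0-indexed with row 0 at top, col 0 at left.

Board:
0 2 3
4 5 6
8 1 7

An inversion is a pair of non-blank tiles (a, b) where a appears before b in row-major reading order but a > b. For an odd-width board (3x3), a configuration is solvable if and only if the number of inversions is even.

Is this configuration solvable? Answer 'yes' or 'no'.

Inversions (pairs i<j in row-major order where tile[i] > tile[j] > 0): 7
7 is odd, so the puzzle is not solvable.

Answer: no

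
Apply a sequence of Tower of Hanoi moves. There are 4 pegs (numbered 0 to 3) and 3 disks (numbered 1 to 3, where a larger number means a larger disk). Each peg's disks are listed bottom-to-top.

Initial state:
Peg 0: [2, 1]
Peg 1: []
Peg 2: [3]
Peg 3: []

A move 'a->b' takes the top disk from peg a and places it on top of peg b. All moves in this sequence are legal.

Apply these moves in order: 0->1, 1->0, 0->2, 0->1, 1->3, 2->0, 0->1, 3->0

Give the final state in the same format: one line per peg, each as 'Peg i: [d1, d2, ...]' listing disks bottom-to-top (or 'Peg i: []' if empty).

After move 1 (0->1):
Peg 0: [2]
Peg 1: [1]
Peg 2: [3]
Peg 3: []

After move 2 (1->0):
Peg 0: [2, 1]
Peg 1: []
Peg 2: [3]
Peg 3: []

After move 3 (0->2):
Peg 0: [2]
Peg 1: []
Peg 2: [3, 1]
Peg 3: []

After move 4 (0->1):
Peg 0: []
Peg 1: [2]
Peg 2: [3, 1]
Peg 3: []

After move 5 (1->3):
Peg 0: []
Peg 1: []
Peg 2: [3, 1]
Peg 3: [2]

After move 6 (2->0):
Peg 0: [1]
Peg 1: []
Peg 2: [3]
Peg 3: [2]

After move 7 (0->1):
Peg 0: []
Peg 1: [1]
Peg 2: [3]
Peg 3: [2]

After move 8 (3->0):
Peg 0: [2]
Peg 1: [1]
Peg 2: [3]
Peg 3: []

Answer: Peg 0: [2]
Peg 1: [1]
Peg 2: [3]
Peg 3: []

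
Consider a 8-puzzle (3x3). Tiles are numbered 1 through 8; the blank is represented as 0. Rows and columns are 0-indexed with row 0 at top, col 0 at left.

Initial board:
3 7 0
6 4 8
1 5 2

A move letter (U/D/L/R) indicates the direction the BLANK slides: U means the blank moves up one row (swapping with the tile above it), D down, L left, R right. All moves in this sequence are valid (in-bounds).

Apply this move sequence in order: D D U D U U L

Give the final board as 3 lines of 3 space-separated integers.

Answer: 3 0 7
6 4 8
1 5 2

Derivation:
After move 1 (D):
3 7 8
6 4 0
1 5 2

After move 2 (D):
3 7 8
6 4 2
1 5 0

After move 3 (U):
3 7 8
6 4 0
1 5 2

After move 4 (D):
3 7 8
6 4 2
1 5 0

After move 5 (U):
3 7 8
6 4 0
1 5 2

After move 6 (U):
3 7 0
6 4 8
1 5 2

After move 7 (L):
3 0 7
6 4 8
1 5 2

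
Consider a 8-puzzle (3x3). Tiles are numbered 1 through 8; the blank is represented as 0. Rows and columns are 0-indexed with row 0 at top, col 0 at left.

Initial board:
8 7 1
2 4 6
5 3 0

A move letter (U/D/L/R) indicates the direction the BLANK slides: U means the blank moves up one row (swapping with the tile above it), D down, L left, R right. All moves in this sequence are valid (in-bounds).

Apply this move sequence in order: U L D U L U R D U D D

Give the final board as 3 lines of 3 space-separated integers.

Answer: 7 2 1
8 3 4
5 0 6

Derivation:
After move 1 (U):
8 7 1
2 4 0
5 3 6

After move 2 (L):
8 7 1
2 0 4
5 3 6

After move 3 (D):
8 7 1
2 3 4
5 0 6

After move 4 (U):
8 7 1
2 0 4
5 3 6

After move 5 (L):
8 7 1
0 2 4
5 3 6

After move 6 (U):
0 7 1
8 2 4
5 3 6

After move 7 (R):
7 0 1
8 2 4
5 3 6

After move 8 (D):
7 2 1
8 0 4
5 3 6

After move 9 (U):
7 0 1
8 2 4
5 3 6

After move 10 (D):
7 2 1
8 0 4
5 3 6

After move 11 (D):
7 2 1
8 3 4
5 0 6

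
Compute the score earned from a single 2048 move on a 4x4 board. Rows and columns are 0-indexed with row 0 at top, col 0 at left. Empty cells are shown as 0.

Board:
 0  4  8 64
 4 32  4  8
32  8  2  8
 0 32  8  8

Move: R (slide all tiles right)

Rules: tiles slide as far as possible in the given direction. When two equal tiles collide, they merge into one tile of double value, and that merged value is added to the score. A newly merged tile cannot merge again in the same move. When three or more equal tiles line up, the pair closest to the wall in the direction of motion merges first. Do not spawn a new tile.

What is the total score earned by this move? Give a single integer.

Slide right:
row 0: [0, 4, 8, 64] -> [0, 4, 8, 64]  score +0 (running 0)
row 1: [4, 32, 4, 8] -> [4, 32, 4, 8]  score +0 (running 0)
row 2: [32, 8, 2, 8] -> [32, 8, 2, 8]  score +0 (running 0)
row 3: [0, 32, 8, 8] -> [0, 0, 32, 16]  score +16 (running 16)
Board after move:
 0  4  8 64
 4 32  4  8
32  8  2  8
 0  0 32 16

Answer: 16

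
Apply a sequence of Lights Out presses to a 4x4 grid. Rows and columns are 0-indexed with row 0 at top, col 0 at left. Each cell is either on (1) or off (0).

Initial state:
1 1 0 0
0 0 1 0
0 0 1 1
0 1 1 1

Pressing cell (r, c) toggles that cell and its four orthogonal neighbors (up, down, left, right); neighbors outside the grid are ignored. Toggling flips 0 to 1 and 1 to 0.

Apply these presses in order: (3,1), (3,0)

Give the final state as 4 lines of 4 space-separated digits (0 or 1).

Answer: 1 1 0 0
0 0 1 0
1 1 1 1
0 1 0 1

Derivation:
After press 1 at (3,1):
1 1 0 0
0 0 1 0
0 1 1 1
1 0 0 1

After press 2 at (3,0):
1 1 0 0
0 0 1 0
1 1 1 1
0 1 0 1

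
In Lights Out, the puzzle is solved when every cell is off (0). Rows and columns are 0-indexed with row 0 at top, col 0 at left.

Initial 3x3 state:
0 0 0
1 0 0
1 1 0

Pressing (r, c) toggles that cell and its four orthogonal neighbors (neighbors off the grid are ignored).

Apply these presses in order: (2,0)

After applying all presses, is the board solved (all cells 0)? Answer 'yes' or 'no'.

Answer: yes

Derivation:
After press 1 at (2,0):
0 0 0
0 0 0
0 0 0

Lights still on: 0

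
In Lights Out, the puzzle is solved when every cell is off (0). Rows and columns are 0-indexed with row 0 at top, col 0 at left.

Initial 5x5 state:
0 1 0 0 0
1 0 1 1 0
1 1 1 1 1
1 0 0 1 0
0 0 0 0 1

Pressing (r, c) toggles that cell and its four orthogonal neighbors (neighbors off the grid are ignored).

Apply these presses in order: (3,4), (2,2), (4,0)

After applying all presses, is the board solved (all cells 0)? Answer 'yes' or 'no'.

Answer: no

Derivation:
After press 1 at (3,4):
0 1 0 0 0
1 0 1 1 0
1 1 1 1 0
1 0 0 0 1
0 0 0 0 0

After press 2 at (2,2):
0 1 0 0 0
1 0 0 1 0
1 0 0 0 0
1 0 1 0 1
0 0 0 0 0

After press 3 at (4,0):
0 1 0 0 0
1 0 0 1 0
1 0 0 0 0
0 0 1 0 1
1 1 0 0 0

Lights still on: 8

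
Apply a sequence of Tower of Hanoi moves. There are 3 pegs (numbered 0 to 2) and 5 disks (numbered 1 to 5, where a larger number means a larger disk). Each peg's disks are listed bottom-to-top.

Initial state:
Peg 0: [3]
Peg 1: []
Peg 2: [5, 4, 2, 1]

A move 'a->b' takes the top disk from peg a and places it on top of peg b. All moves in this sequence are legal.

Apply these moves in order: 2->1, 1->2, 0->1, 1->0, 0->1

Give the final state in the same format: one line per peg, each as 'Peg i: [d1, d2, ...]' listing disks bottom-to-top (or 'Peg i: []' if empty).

Answer: Peg 0: []
Peg 1: [3]
Peg 2: [5, 4, 2, 1]

Derivation:
After move 1 (2->1):
Peg 0: [3]
Peg 1: [1]
Peg 2: [5, 4, 2]

After move 2 (1->2):
Peg 0: [3]
Peg 1: []
Peg 2: [5, 4, 2, 1]

After move 3 (0->1):
Peg 0: []
Peg 1: [3]
Peg 2: [5, 4, 2, 1]

After move 4 (1->0):
Peg 0: [3]
Peg 1: []
Peg 2: [5, 4, 2, 1]

After move 5 (0->1):
Peg 0: []
Peg 1: [3]
Peg 2: [5, 4, 2, 1]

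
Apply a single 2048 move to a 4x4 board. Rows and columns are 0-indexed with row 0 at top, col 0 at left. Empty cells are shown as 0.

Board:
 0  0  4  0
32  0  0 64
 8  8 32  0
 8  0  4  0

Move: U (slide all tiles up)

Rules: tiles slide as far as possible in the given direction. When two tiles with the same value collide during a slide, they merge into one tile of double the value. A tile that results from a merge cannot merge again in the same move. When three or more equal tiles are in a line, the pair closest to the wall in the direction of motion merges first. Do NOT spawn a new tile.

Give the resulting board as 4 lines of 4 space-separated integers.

Slide up:
col 0: [0, 32, 8, 8] -> [32, 16, 0, 0]
col 1: [0, 0, 8, 0] -> [8, 0, 0, 0]
col 2: [4, 0, 32, 4] -> [4, 32, 4, 0]
col 3: [0, 64, 0, 0] -> [64, 0, 0, 0]

Answer: 32  8  4 64
16  0 32  0
 0  0  4  0
 0  0  0  0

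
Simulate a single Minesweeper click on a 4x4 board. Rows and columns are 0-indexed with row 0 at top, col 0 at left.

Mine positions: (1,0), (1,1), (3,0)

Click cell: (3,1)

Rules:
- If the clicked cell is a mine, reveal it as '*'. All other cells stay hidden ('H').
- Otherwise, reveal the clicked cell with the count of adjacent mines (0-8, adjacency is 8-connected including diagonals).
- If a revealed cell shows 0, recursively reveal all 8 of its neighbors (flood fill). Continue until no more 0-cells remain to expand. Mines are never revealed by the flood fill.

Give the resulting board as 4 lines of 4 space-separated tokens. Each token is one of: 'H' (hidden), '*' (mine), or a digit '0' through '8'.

H H H H
H H H H
H H H H
H 1 H H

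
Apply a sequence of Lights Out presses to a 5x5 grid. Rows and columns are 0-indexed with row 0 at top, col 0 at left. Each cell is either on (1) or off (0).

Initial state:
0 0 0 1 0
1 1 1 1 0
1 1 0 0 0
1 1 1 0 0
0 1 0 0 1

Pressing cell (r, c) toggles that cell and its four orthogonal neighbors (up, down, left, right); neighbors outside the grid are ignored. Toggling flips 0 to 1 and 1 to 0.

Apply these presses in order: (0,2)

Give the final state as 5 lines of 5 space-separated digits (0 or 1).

After press 1 at (0,2):
0 1 1 0 0
1 1 0 1 0
1 1 0 0 0
1 1 1 0 0
0 1 0 0 1

Answer: 0 1 1 0 0
1 1 0 1 0
1 1 0 0 0
1 1 1 0 0
0 1 0 0 1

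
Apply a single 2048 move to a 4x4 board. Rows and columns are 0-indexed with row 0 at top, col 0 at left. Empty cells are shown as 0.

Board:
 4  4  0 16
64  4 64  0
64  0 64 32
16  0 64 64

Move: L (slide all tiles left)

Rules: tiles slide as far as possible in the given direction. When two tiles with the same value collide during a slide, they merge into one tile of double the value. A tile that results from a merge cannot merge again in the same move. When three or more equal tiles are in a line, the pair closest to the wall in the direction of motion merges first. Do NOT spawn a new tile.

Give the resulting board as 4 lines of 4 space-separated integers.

Answer:   8  16   0   0
 64   4  64   0
128  32   0   0
 16 128   0   0

Derivation:
Slide left:
row 0: [4, 4, 0, 16] -> [8, 16, 0, 0]
row 1: [64, 4, 64, 0] -> [64, 4, 64, 0]
row 2: [64, 0, 64, 32] -> [128, 32, 0, 0]
row 3: [16, 0, 64, 64] -> [16, 128, 0, 0]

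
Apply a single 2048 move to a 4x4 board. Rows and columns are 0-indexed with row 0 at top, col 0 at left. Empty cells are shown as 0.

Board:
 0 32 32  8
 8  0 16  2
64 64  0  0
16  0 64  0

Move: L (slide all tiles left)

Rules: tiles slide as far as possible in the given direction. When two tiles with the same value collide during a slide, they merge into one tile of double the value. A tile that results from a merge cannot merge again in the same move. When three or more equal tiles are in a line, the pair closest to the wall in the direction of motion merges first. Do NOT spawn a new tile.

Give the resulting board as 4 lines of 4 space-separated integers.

Answer:  64   8   0   0
  8  16   2   0
128   0   0   0
 16  64   0   0

Derivation:
Slide left:
row 0: [0, 32, 32, 8] -> [64, 8, 0, 0]
row 1: [8, 0, 16, 2] -> [8, 16, 2, 0]
row 2: [64, 64, 0, 0] -> [128, 0, 0, 0]
row 3: [16, 0, 64, 0] -> [16, 64, 0, 0]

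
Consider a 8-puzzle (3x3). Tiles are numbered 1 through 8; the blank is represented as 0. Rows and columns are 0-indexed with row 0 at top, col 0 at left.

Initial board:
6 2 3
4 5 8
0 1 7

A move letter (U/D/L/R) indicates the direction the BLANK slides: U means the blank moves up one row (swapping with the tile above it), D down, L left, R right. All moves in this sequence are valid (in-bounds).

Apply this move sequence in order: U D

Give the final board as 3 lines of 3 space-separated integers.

Answer: 6 2 3
4 5 8
0 1 7

Derivation:
After move 1 (U):
6 2 3
0 5 8
4 1 7

After move 2 (D):
6 2 3
4 5 8
0 1 7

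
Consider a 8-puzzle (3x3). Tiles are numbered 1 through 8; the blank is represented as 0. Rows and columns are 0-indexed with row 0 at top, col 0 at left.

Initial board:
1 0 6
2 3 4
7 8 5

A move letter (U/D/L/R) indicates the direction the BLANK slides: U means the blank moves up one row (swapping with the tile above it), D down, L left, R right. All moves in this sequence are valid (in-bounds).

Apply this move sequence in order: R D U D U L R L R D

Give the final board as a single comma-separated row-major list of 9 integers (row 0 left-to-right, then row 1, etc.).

Answer: 1, 6, 4, 2, 3, 0, 7, 8, 5

Derivation:
After move 1 (R):
1 6 0
2 3 4
7 8 5

After move 2 (D):
1 6 4
2 3 0
7 8 5

After move 3 (U):
1 6 0
2 3 4
7 8 5

After move 4 (D):
1 6 4
2 3 0
7 8 5

After move 5 (U):
1 6 0
2 3 4
7 8 5

After move 6 (L):
1 0 6
2 3 4
7 8 5

After move 7 (R):
1 6 0
2 3 4
7 8 5

After move 8 (L):
1 0 6
2 3 4
7 8 5

After move 9 (R):
1 6 0
2 3 4
7 8 5

After move 10 (D):
1 6 4
2 3 0
7 8 5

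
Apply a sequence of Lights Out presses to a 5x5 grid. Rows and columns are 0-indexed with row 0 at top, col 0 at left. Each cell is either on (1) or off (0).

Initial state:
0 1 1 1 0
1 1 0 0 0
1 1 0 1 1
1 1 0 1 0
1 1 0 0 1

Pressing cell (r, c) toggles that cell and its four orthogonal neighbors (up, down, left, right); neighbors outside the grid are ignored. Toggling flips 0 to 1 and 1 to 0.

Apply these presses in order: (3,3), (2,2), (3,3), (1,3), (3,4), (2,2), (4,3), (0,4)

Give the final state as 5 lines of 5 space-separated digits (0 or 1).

After press 1 at (3,3):
0 1 1 1 0
1 1 0 0 0
1 1 0 0 1
1 1 1 0 1
1 1 0 1 1

After press 2 at (2,2):
0 1 1 1 0
1 1 1 0 0
1 0 1 1 1
1 1 0 0 1
1 1 0 1 1

After press 3 at (3,3):
0 1 1 1 0
1 1 1 0 0
1 0 1 0 1
1 1 1 1 0
1 1 0 0 1

After press 4 at (1,3):
0 1 1 0 0
1 1 0 1 1
1 0 1 1 1
1 1 1 1 0
1 1 0 0 1

After press 5 at (3,4):
0 1 1 0 0
1 1 0 1 1
1 0 1 1 0
1 1 1 0 1
1 1 0 0 0

After press 6 at (2,2):
0 1 1 0 0
1 1 1 1 1
1 1 0 0 0
1 1 0 0 1
1 1 0 0 0

After press 7 at (4,3):
0 1 1 0 0
1 1 1 1 1
1 1 0 0 0
1 1 0 1 1
1 1 1 1 1

After press 8 at (0,4):
0 1 1 1 1
1 1 1 1 0
1 1 0 0 0
1 1 0 1 1
1 1 1 1 1

Answer: 0 1 1 1 1
1 1 1 1 0
1 1 0 0 0
1 1 0 1 1
1 1 1 1 1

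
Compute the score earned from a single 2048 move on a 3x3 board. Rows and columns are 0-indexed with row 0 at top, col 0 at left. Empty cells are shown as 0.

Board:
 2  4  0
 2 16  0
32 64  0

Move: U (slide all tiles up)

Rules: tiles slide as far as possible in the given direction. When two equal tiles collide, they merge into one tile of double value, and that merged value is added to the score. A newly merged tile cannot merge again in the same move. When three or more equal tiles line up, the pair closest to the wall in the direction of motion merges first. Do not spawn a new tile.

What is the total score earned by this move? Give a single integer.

Slide up:
col 0: [2, 2, 32] -> [4, 32, 0]  score +4 (running 4)
col 1: [4, 16, 64] -> [4, 16, 64]  score +0 (running 4)
col 2: [0, 0, 0] -> [0, 0, 0]  score +0 (running 4)
Board after move:
 4  4  0
32 16  0
 0 64  0

Answer: 4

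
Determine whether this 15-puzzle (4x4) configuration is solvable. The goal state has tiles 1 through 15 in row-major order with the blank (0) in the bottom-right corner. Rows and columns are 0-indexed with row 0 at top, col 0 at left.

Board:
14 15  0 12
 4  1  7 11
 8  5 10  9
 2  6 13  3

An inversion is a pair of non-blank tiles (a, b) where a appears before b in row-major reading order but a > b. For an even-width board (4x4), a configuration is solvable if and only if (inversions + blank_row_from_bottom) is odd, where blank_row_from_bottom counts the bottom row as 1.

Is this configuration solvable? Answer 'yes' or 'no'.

Inversions: 66
Blank is in row 0 (0-indexed from top), which is row 4 counting from the bottom (bottom = 1).
66 + 4 = 70, which is even, so the puzzle is not solvable.

Answer: no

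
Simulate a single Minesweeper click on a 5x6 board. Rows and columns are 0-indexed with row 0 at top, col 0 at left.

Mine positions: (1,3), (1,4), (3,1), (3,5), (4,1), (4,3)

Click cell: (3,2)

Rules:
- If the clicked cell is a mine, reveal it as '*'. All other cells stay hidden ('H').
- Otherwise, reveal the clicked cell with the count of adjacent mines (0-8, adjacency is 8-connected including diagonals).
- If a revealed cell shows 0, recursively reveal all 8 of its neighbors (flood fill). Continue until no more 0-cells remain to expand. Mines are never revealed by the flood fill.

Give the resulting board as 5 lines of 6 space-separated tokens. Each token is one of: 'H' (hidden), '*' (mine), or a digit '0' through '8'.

H H H H H H
H H H H H H
H H H H H H
H H 3 H H H
H H H H H H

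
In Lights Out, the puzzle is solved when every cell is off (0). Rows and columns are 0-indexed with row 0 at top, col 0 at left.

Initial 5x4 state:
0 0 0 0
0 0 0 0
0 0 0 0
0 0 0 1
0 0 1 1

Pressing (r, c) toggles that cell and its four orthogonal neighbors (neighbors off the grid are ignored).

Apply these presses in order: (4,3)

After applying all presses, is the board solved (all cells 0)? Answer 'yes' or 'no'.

After press 1 at (4,3):
0 0 0 0
0 0 0 0
0 0 0 0
0 0 0 0
0 0 0 0

Lights still on: 0

Answer: yes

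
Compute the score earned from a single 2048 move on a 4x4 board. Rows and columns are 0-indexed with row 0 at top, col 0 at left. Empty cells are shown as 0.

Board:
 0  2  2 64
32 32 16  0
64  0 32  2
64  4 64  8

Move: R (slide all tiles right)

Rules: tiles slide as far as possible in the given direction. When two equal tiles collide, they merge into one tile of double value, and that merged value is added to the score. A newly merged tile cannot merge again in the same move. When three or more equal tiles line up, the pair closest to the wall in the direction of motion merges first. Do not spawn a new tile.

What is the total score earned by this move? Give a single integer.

Answer: 68

Derivation:
Slide right:
row 0: [0, 2, 2, 64] -> [0, 0, 4, 64]  score +4 (running 4)
row 1: [32, 32, 16, 0] -> [0, 0, 64, 16]  score +64 (running 68)
row 2: [64, 0, 32, 2] -> [0, 64, 32, 2]  score +0 (running 68)
row 3: [64, 4, 64, 8] -> [64, 4, 64, 8]  score +0 (running 68)
Board after move:
 0  0  4 64
 0  0 64 16
 0 64 32  2
64  4 64  8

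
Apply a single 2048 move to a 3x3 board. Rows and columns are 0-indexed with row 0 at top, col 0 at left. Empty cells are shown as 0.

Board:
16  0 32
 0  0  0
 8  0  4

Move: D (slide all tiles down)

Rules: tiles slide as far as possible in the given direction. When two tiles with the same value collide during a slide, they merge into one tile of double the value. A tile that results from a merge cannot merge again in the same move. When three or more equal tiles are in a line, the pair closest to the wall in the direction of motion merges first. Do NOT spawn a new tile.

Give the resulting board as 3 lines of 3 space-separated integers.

Answer:  0  0  0
16  0 32
 8  0  4

Derivation:
Slide down:
col 0: [16, 0, 8] -> [0, 16, 8]
col 1: [0, 0, 0] -> [0, 0, 0]
col 2: [32, 0, 4] -> [0, 32, 4]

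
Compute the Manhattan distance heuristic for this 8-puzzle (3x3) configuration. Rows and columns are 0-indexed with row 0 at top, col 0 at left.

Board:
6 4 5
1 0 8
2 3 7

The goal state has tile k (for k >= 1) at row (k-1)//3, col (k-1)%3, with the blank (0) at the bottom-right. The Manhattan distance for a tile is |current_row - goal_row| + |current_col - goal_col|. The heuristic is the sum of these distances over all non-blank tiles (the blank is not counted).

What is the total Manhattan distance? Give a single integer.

Tile 6: (0,0)->(1,2) = 3
Tile 4: (0,1)->(1,0) = 2
Tile 5: (0,2)->(1,1) = 2
Tile 1: (1,0)->(0,0) = 1
Tile 8: (1,2)->(2,1) = 2
Tile 2: (2,0)->(0,1) = 3
Tile 3: (2,1)->(0,2) = 3
Tile 7: (2,2)->(2,0) = 2
Sum: 3 + 2 + 2 + 1 + 2 + 3 + 3 + 2 = 18

Answer: 18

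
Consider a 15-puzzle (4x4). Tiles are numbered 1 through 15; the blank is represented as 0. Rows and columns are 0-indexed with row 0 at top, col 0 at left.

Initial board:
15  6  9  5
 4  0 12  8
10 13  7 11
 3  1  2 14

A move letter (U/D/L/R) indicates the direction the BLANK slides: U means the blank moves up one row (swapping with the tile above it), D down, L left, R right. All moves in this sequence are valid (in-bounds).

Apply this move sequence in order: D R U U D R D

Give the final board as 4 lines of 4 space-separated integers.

Answer: 15  6  9  5
 4 13  8 11
10  7 12  0
 3  1  2 14

Derivation:
After move 1 (D):
15  6  9  5
 4 13 12  8
10  0  7 11
 3  1  2 14

After move 2 (R):
15  6  9  5
 4 13 12  8
10  7  0 11
 3  1  2 14

After move 3 (U):
15  6  9  5
 4 13  0  8
10  7 12 11
 3  1  2 14

After move 4 (U):
15  6  0  5
 4 13  9  8
10  7 12 11
 3  1  2 14

After move 5 (D):
15  6  9  5
 4 13  0  8
10  7 12 11
 3  1  2 14

After move 6 (R):
15  6  9  5
 4 13  8  0
10  7 12 11
 3  1  2 14

After move 7 (D):
15  6  9  5
 4 13  8 11
10  7 12  0
 3  1  2 14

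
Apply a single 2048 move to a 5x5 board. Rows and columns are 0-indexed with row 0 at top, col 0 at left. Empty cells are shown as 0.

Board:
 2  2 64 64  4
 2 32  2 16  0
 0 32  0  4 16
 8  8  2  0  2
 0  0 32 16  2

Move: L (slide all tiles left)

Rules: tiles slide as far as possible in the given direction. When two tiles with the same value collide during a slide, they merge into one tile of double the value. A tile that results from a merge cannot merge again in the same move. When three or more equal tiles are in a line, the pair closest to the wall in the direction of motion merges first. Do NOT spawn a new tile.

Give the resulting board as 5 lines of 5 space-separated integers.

Slide left:
row 0: [2, 2, 64, 64, 4] -> [4, 128, 4, 0, 0]
row 1: [2, 32, 2, 16, 0] -> [2, 32, 2, 16, 0]
row 2: [0, 32, 0, 4, 16] -> [32, 4, 16, 0, 0]
row 3: [8, 8, 2, 0, 2] -> [16, 4, 0, 0, 0]
row 4: [0, 0, 32, 16, 2] -> [32, 16, 2, 0, 0]

Answer:   4 128   4   0   0
  2  32   2  16   0
 32   4  16   0   0
 16   4   0   0   0
 32  16   2   0   0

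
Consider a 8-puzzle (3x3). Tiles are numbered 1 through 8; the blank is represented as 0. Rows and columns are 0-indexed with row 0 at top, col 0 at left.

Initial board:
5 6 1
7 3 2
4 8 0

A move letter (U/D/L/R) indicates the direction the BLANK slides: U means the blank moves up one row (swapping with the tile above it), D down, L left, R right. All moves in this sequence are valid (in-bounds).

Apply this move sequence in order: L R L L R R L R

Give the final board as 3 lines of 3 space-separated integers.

After move 1 (L):
5 6 1
7 3 2
4 0 8

After move 2 (R):
5 6 1
7 3 2
4 8 0

After move 3 (L):
5 6 1
7 3 2
4 0 8

After move 4 (L):
5 6 1
7 3 2
0 4 8

After move 5 (R):
5 6 1
7 3 2
4 0 8

After move 6 (R):
5 6 1
7 3 2
4 8 0

After move 7 (L):
5 6 1
7 3 2
4 0 8

After move 8 (R):
5 6 1
7 3 2
4 8 0

Answer: 5 6 1
7 3 2
4 8 0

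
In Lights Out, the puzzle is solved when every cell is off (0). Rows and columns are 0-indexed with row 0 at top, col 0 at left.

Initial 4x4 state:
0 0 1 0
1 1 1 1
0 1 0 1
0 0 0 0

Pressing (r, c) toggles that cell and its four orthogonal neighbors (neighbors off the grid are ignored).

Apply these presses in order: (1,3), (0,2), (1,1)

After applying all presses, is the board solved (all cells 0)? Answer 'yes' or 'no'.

After press 1 at (1,3):
0 0 1 1
1 1 0 0
0 1 0 0
0 0 0 0

After press 2 at (0,2):
0 1 0 0
1 1 1 0
0 1 0 0
0 0 0 0

After press 3 at (1,1):
0 0 0 0
0 0 0 0
0 0 0 0
0 0 0 0

Lights still on: 0

Answer: yes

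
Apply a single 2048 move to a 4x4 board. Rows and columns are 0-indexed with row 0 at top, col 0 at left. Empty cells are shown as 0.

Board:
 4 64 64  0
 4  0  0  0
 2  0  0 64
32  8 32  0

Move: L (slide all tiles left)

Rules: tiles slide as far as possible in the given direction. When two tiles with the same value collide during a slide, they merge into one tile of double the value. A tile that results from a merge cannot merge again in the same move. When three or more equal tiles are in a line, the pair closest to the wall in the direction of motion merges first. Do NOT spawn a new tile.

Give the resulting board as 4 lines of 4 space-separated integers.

Answer:   4 128   0   0
  4   0   0   0
  2  64   0   0
 32   8  32   0

Derivation:
Slide left:
row 0: [4, 64, 64, 0] -> [4, 128, 0, 0]
row 1: [4, 0, 0, 0] -> [4, 0, 0, 0]
row 2: [2, 0, 0, 64] -> [2, 64, 0, 0]
row 3: [32, 8, 32, 0] -> [32, 8, 32, 0]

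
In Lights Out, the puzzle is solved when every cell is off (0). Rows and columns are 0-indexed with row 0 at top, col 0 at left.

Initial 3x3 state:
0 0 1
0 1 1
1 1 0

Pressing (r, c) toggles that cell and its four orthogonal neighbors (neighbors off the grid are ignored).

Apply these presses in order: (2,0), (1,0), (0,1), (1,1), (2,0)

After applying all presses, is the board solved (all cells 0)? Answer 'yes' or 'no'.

After press 1 at (2,0):
0 0 1
1 1 1
0 0 0

After press 2 at (1,0):
1 0 1
0 0 1
1 0 0

After press 3 at (0,1):
0 1 0
0 1 1
1 0 0

After press 4 at (1,1):
0 0 0
1 0 0
1 1 0

After press 5 at (2,0):
0 0 0
0 0 0
0 0 0

Lights still on: 0

Answer: yes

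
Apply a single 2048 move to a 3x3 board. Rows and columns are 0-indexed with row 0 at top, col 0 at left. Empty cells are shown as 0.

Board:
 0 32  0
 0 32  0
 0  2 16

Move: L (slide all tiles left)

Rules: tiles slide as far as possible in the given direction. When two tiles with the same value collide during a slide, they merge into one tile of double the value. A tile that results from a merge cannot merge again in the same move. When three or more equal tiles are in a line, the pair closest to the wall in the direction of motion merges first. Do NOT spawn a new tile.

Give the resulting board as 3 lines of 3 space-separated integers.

Slide left:
row 0: [0, 32, 0] -> [32, 0, 0]
row 1: [0, 32, 0] -> [32, 0, 0]
row 2: [0, 2, 16] -> [2, 16, 0]

Answer: 32  0  0
32  0  0
 2 16  0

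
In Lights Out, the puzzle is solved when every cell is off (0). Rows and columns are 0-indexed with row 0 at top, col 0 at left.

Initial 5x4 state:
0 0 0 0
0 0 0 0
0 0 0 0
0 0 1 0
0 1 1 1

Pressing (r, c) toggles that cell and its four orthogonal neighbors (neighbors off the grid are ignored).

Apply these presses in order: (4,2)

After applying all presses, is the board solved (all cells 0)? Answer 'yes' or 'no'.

Answer: yes

Derivation:
After press 1 at (4,2):
0 0 0 0
0 0 0 0
0 0 0 0
0 0 0 0
0 0 0 0

Lights still on: 0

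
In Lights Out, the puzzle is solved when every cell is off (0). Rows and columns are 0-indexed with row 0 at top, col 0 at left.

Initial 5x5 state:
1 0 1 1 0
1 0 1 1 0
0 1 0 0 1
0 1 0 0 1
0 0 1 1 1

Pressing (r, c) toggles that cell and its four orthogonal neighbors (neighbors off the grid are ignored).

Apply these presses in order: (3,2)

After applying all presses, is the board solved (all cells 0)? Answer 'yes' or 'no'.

Answer: no

Derivation:
After press 1 at (3,2):
1 0 1 1 0
1 0 1 1 0
0 1 1 0 1
0 0 1 1 1
0 0 0 1 1

Lights still on: 14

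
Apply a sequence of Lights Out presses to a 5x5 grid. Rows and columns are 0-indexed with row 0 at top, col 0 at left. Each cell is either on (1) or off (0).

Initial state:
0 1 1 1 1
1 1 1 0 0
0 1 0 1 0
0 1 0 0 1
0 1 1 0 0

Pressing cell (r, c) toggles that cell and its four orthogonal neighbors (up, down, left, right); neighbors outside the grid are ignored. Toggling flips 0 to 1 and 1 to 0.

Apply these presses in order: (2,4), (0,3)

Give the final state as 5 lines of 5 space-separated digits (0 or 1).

After press 1 at (2,4):
0 1 1 1 1
1 1 1 0 1
0 1 0 0 1
0 1 0 0 0
0 1 1 0 0

After press 2 at (0,3):
0 1 0 0 0
1 1 1 1 1
0 1 0 0 1
0 1 0 0 0
0 1 1 0 0

Answer: 0 1 0 0 0
1 1 1 1 1
0 1 0 0 1
0 1 0 0 0
0 1 1 0 0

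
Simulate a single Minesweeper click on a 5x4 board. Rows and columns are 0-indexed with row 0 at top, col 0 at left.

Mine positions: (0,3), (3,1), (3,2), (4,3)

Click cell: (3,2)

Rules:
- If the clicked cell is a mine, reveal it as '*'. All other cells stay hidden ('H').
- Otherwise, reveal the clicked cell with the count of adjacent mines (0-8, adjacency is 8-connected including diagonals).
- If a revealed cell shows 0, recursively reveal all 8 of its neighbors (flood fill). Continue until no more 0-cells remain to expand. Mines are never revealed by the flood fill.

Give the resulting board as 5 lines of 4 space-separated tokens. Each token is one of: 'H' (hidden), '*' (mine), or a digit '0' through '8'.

H H H H
H H H H
H H H H
H H * H
H H H H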